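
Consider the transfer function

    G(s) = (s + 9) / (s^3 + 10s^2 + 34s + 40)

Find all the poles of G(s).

The poles are the roots of the denominator s^3 + 10s^2 + 34s + 40 = 0.
Trying s = -4: the polynomial evaluates to 0, so (s + 4) is a factor.
Dividing out leaves s^2 + 6s + 10 = 0.
The quadratic formula then gives s = -3 ± 1j.

s = -4, -3 + j, -3 - j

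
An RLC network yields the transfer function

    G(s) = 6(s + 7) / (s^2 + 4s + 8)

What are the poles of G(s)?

The poles are the roots of the denominator s^2 + 4s + 8 = 0.
Using the quadratic formula: s = (-4 ± √(-16))/2 = -2 ± 2j.

s = -2 ± 2j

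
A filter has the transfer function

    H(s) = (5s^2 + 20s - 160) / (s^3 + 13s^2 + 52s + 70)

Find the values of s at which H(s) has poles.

The poles are the roots of the denominator s^3 + 13s^2 + 52s + 70 = 0.
Trying s = -7: the polynomial evaluates to 0, so (s + 7) is a factor.
Dividing out leaves s^2 + 6s + 10 = 0.
The quadratic formula then gives s = -3 ± 1j.

s = -3 + j, -3 - j, -7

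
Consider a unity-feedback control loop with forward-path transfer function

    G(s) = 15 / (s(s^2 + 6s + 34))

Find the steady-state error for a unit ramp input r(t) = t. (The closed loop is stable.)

e_ss = 2.267

G(s) has one pole at the origin.
This is a Type 1 system. Kv = lim_{s→0} s·G(s) = 15/34.
e_ss = 1/Kv = 1/(15/34) = 34/15 ≈ 2.267.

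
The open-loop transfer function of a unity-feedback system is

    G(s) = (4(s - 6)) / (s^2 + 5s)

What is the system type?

Type 1

The denominator has 1 factor of s at the origin (free integrator), so this is a Type 1 system.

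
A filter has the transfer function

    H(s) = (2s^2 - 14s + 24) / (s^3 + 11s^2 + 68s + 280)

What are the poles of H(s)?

The poles are the roots of the denominator s^3 + 11s^2 + 68s + 280 = 0.
Trying s = -7: the polynomial evaluates to 0, so (s + 7) is a factor.
Dividing out leaves s^2 + 4s + 40 = 0.
The quadratic formula then gives s = -2 ± 6j.

s = -2 ± 6j, -7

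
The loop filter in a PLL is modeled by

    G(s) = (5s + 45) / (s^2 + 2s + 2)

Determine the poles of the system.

s = -1 ± j

The poles are the roots of the denominator s^2 + 2s + 2 = 0.
Using the quadratic formula: s = (-2 ± √(-4))/2 = -1 ± 1j.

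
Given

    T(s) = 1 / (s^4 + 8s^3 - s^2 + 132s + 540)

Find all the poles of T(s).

s = -9, 2 + 4j, 2 - 4j, -3

The poles are the roots of the denominator s^4 + 8s^3 - s^2 + 132s + 540 = 0.
Trying s = -9: the polynomial evaluates to 0, so (s + 9) is a factor.
Dividing out leaves s^3 - s^2 + 8s + 60 = 0.
This factors further as (s^2 - 4s + 20)(s + 3) = 0.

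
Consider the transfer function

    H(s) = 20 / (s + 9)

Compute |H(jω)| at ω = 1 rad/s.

|H(j1)| ≈ 2.209

Substitute s = j1: numerator = 20, denominator = 9 + j1.
|H(j1)| = |20| / |9 + j1| = 20 / 9.0554 ≈ 2.209.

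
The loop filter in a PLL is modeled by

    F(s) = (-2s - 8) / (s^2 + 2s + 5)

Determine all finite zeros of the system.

s = -4

Set the numerator to zero: -2s - 8 = 0, i.e. -2·(s + 4) = 0.
So s = -4.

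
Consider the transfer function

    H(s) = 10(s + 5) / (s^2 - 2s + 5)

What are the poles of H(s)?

s = 1 + 2j, 1 - 2j

The poles are the roots of the denominator s^2 - 2s + 5 = 0.
Using the quadratic formula: s = (2 ± √(-16))/2 = 1 ± 2j.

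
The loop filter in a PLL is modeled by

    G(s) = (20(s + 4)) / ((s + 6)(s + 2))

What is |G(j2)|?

|G(j2)| = 5

Substitute s = j2: numerator = 80 + j40, denominator = 8 + j16.
|G(j2)| = |80 + j40| / |8 + j16| = 89.443 / 17.889 = 5.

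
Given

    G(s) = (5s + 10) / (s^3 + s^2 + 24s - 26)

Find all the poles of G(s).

The poles are the roots of the denominator s^3 + s^2 + 24s - 26 = 0.
Trying s = 1: the polynomial evaluates to 0, so (s - 1) is a factor.
Dividing out leaves s^2 + 2s + 26 = 0.
The quadratic formula then gives s = -1 ± 5j.

s = -1 ± 5j, 1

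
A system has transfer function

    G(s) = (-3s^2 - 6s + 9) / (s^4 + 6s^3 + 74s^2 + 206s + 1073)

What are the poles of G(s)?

s = -1 + 6j, -1 - 6j, -2 + 5j, -2 - 5j

The poles are the roots of the denominator s^4 + 6s^3 + 74s^2 + 206s + 1073 = 0.
No real roots exist; factor into two real quadratics: (s^2 + 2s + 37)(s^2 + 4s + 29) = 0.
Each quadratic gives a conjugate pair via the quadratic formula.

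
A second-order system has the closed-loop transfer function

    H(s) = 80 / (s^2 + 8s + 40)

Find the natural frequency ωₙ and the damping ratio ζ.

ωₙ ≈ 6.325 rad/s, ζ ≈ 0.6325

Compare the denominator to the standard form s^2 + 2ζωₙs + ωₙ².
ωₙ² = 40, so ωₙ = √40 ≈ 6.325 rad/s.
2ζωₙ = 8, so ζ = 8/(2·√40) ≈ 0.6325.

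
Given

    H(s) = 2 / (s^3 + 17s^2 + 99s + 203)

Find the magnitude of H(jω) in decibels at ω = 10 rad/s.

|H(j10)|_dB ≈ -57.5 dB

Substitute s = j10: numerator = 2, denominator = -1497 - j10.
|H(j10)| = |2| / |-1497 - j10| = 2 / 1497.0 ≈ 0.001336.
In decibels: 20·log₁₀(0.001336) ≈ -57.5 dB.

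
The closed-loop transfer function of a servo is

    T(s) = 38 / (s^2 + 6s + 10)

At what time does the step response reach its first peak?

t_p ≈ 3.142 s

Comparing s^2 + 6s + 10 to s^2 + 2ζωₙs + ωₙ²: ωₙ = √10 ≈ 3.162 rad/s and ζ = 6/(2·√10) ≈ 0.9487.
ζωₙ = 6/2 = 3, so ω_d = ωₙ√(1−ζ²) = √(ωₙ² − (ζωₙ)²) = √(10 − 3²) = √1 = 1 rad/s.
t_p = π/ω_d = π/1 ≈ 3.142 s.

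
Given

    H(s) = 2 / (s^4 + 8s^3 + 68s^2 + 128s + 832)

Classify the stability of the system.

The denominator s^4 + 8s^3 + 68s^2 + 128s + 832 factors as (s^2 + 16)(s^2 + 8s + 52), giving poles at s = 4j, -4j, -4 + 6j, -4 - 6j.
Since the simple pole(s) at s = 4j, -4j lie on the jω-axis with none in the right half-plane, the system is marginally stable.

marginally stable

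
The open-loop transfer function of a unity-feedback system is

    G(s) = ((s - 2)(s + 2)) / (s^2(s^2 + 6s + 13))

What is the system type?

The denominator has 2 factors of s at the origin (free integrators), so this is a Type 2 system.

Type 2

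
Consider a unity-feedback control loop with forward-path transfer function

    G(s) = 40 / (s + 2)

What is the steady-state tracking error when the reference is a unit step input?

G(s) has no poles at the origin.
This is a Type 0 system. Kp = lim_{s→0} G(s) = 40/2 = 20.
e_ss = 1/(1 + Kp) = 1/(1 + 20) = 1/21 ≈ 0.04762.

e_ss = 0.04762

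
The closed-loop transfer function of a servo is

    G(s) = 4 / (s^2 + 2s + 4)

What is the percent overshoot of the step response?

%OS ≈ 16.3%

Comparing s^2 + 2s + 4 to s^2 + 2ζωₙs + ωₙ²: ωₙ = 2 rad/s and ζ = 2/(2·2) = 0.5.
%OS = 100·exp(−πζ/√(1−ζ²)) = 100·exp(−π·0.5/√(1−0.5²)) ≈ 16.3%.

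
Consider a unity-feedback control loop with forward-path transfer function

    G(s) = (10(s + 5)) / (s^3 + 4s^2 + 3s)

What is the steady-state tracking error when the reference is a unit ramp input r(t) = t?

G(s) has one pole at the origin.
This is a Type 1 system. Kv = lim_{s→0} s·G(s) = 50/3.
e_ss = 1/Kv = 1/(50/3) = 3/50 ≈ 0.06000.

e_ss = 0.06000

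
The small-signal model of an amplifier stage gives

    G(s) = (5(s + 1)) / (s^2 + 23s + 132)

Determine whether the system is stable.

stable

The denominator s^2 + 23s + 132 factors as (s + 11)(s + 12), giving poles at s = -11, -12.
Since all poles lie strictly in the left half-plane, the system is stable.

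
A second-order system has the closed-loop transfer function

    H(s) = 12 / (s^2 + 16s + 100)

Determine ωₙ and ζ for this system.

ωₙ = 10 rad/s, ζ = 0.8

Compare the denominator to the standard form s^2 + 2ζωₙs + ωₙ².
ωₙ² = 100, so ωₙ = 10 rad/s.
2ζωₙ = 16, so ζ = 16/(2·10) = 0.8.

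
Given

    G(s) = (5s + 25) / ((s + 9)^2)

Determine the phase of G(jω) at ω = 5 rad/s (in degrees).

At s = j5: numerator = 25 + j25, denominator = 56 + j90.
∠G = ∠num − ∠den = 45° − (58.109°) = -13.11°.

∠G(j5) ≈ -13.11°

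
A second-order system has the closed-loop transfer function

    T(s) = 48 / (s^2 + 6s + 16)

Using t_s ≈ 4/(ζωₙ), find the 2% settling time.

t_s ≈ 1.333 s

Comparing s^2 + 6s + 16 to s^2 + 2ζωₙs + ωₙ²: ωₙ = 4 rad/s and ζ = 6/(2·4) = 0.75.
ζωₙ = 6/2 = 3, so t_s ≈ 4/(ζωₙ) = 4/3 ≈ 1.333 s.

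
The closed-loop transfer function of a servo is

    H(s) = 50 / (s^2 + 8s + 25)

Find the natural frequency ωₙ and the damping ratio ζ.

Compare the denominator to the standard form s^2 + 2ζωₙs + ωₙ².
ωₙ² = 25, so ωₙ = 5 rad/s.
2ζωₙ = 8, so ζ = 8/(2·5) = 0.8.

ωₙ = 5 rad/s, ζ = 0.8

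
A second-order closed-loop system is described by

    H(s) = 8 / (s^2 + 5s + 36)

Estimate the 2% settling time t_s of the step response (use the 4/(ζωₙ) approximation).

Comparing s^2 + 5s + 36 to s^2 + 2ζωₙs + ωₙ²: ωₙ = 6 rad/s and ζ = 5/(2·6) ≈ 0.4167.
ζωₙ = 5/2 = 2.5, so t_s ≈ 4/(ζωₙ) = 4/2.5 = 1.600 s.

t_s ≈ 1.600 s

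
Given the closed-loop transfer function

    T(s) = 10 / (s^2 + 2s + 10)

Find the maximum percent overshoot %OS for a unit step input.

%OS ≈ 35.1%

Comparing s^2 + 2s + 10 to s^2 + 2ζωₙs + ωₙ²: ωₙ = √10 ≈ 3.162 rad/s and ζ = 2/(2·√10) ≈ 0.3162.
%OS = 100·exp(−πζ/√(1−ζ²)) = 100·exp(−π·0.3162/√(1−0.3162²)) ≈ 35.1%.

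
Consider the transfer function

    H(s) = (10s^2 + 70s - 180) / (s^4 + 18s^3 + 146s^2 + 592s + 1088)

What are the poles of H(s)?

s = -4 ± 4j, -5 ± 3j

The poles are the roots of the denominator s^4 + 18s^3 + 146s^2 + 592s + 1088 = 0.
No real roots exist; factor into two real quadratics: (s^2 + 8s + 32)(s^2 + 10s + 34) = 0.
Each quadratic gives a conjugate pair via the quadratic formula.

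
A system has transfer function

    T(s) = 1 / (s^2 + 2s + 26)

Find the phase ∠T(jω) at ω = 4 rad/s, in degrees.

At s = j4: numerator = 1, denominator = 10 + j8.
∠T = ∠num − ∠den = 0° − (38.660°) = -38.66°.

∠T(j4) ≈ -38.66°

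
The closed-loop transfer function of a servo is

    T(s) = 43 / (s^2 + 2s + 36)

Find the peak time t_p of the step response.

t_p ≈ 0.5310 s

Comparing s^2 + 2s + 36 to s^2 + 2ζωₙs + ωₙ²: ωₙ = 6 rad/s and ζ = 2/(2·6) ≈ 0.1667.
ζωₙ = 2/2 = 1, so ω_d = ωₙ√(1−ζ²) = √(ωₙ² − (ζωₙ)²) = √(36 − 1²) = √35 ≈ 5.916 rad/s.
t_p = π/ω_d = π/5.916 ≈ 0.5310 s.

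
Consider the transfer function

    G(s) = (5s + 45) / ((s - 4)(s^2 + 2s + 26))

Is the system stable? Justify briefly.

The poles can be read from the denominator factors: s = 4, -1 ± 5j.
Since the pole(s) at s = 4 lie in the right half-plane, the system is unstable.

unstable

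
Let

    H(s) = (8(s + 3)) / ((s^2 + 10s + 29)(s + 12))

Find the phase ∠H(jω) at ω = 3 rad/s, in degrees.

At s = j3: numerator = 24 + j24, denominator = 150 + j420.
∠H = ∠num − ∠den = 45° − (70.346°) = -25.35°.

∠H(j3) ≈ -25.35°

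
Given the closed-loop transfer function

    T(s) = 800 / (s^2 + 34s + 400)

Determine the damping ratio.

ζ = 0.85

Compare the denominator to the standard form s^2 + 2ζωₙs + ωₙ².
ωₙ² = 400, so ωₙ = 20 rad/s.
2ζωₙ = 34, so ζ = 34/(2·20) = 0.85.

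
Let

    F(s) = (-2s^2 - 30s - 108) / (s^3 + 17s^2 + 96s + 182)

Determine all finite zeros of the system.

Set the numerator to zero: -2s^2 - 30s - 108 = 0, i.e. -2·(s^2 + 15s + 54) = 0.
Factoring: (s + 9)(s + 6) = 0.

s = -9, -6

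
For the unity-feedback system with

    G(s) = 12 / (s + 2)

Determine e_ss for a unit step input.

e_ss = 0.1429

G(s) has no poles at the origin.
This is a Type 0 system. Kp = lim_{s→0} G(s) = 12/2 = 6.
e_ss = 1/(1 + Kp) = 1/(1 + 6) = 1/7 ≈ 0.1429.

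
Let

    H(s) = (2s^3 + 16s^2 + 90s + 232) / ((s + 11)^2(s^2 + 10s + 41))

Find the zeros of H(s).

Set the numerator to zero: 2s^3 + 16s^2 + 90s + 232 = 0, i.e. 2·(s^3 + 8s^2 + 45s + 116) = 0.
Factoring: (s^2 + 4s + 29)(s + 4) = 0.

s = -2 + 5j, -2 - 5j, -4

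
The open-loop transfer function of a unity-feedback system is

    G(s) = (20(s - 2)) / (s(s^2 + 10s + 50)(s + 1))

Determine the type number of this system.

Type 1

The denominator has 1 factor of s at the origin (free integrator), so this is a Type 1 system.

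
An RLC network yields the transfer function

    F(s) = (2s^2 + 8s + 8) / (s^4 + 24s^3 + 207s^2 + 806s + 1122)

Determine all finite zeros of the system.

s = -2, -2

Set the numerator to zero: 2s^2 + 8s + 8 = 0, i.e. 2·(s^2 + 4s + 4) = 0.
Factoring: (s + 2)^2 = 0.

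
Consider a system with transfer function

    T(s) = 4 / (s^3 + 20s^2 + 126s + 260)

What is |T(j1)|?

Substitute s = j1: numerator = 4, denominator = 240 + j125.
|T(j1)| = |4| / |240 + j125| = 4 / 270.60 ≈ 0.01478.

|T(j1)| ≈ 0.01478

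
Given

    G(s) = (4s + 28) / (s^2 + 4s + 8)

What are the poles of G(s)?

s = -2 + 2j, -2 - 2j

The poles are the roots of the denominator s^2 + 4s + 8 = 0.
Using the quadratic formula: s = (-4 ± √(-16))/2 = -2 ± 2j.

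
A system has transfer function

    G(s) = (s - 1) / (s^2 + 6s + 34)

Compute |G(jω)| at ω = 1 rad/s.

|G(j1)| ≈ 0.04216

Substitute s = j1: numerator = -1 + j1, denominator = 33 + j6.
|G(j1)| = |-1 + j1| / |33 + j6| = 1.4142 / 33.541 ≈ 0.04216.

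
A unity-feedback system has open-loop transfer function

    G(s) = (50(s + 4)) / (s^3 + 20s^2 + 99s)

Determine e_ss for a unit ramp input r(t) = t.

G(s) has one pole at the origin.
This is a Type 1 system. Kv = lim_{s→0} s·G(s) = 200/99.
e_ss = 1/Kv = 1/(200/99) = 99/200 ≈ 0.4950.

e_ss = 0.4950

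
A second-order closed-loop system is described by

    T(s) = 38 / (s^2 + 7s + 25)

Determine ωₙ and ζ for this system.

Compare the denominator to the standard form s^2 + 2ζωₙs + ωₙ².
ωₙ² = 25, so ωₙ = 5 rad/s.
2ζωₙ = 7, so ζ = 7/(2·5) = 0.7.
With ζ = 0.7 the response is underdamped.

ωₙ = 5 rad/s, ζ = 0.7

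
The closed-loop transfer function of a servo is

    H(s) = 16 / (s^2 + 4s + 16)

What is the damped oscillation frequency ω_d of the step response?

ω_d ≈ 3.464 rad/s

Comparing s^2 + 4s + 16 to s^2 + 2ζωₙs + ωₙ²: ωₙ = 4 rad/s and ζ = 4/(2·4) = 0.5.
ζωₙ = 4/2 = 2, so ω_d = ωₙ√(1−ζ²) = √(ωₙ² − (ζωₙ)²) = √(16 − 2²) = √12 ≈ 3.464 rad/s.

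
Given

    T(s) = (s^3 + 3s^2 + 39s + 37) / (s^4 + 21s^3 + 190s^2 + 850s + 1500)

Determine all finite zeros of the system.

s = -1 + 6j, -1 - 6j, -1

Set the numerator to zero: s^3 + 3s^2 + 39s + 37 = 0.
Factoring: (s^2 + 2s + 37)(s + 1) = 0.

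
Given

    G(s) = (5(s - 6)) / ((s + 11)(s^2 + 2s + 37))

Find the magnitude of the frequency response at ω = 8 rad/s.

Substitute s = j8: numerator = -30 + j40, denominator = -425 - j40.
|G(j8)| = |-30 + j40| / |-425 - j40| = 50 / 426.88 ≈ 0.1171.

|G(j8)| ≈ 0.1171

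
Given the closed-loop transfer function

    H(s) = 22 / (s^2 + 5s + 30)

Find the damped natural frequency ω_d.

ω_d ≈ 4.873 rad/s

Comparing s^2 + 5s + 30 to s^2 + 2ζωₙs + ωₙ²: ωₙ = √30 ≈ 5.477 rad/s and ζ = 5/(2·√30) ≈ 0.4564.
ζωₙ = 5/2 = 2.5, so ω_d = ωₙ√(1−ζ²) = √(ωₙ² − (ζωₙ)²) = √(30 − 2.5²) = √23.75 ≈ 4.873 rad/s.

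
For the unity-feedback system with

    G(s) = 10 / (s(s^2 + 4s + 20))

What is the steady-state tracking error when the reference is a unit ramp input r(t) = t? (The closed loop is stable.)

G(s) has one pole at the origin.
This is a Type 1 system. Kv = lim_{s→0} s·G(s) = 10/20 = 1/2.
e_ss = 1/Kv = 1/(1/2) = 2.

e_ss = 2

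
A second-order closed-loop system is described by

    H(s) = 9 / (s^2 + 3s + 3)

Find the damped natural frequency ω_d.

ω_d ≈ 0.8660 rad/s

Comparing s^2 + 3s + 3 to s^2 + 2ζωₙs + ωₙ²: ωₙ = √3 ≈ 1.732 rad/s and ζ = 3/(2·√3) ≈ 0.8660.
ζωₙ = 3/2 = 1.5, so ω_d = ωₙ√(1−ζ²) = √(ωₙ² − (ζωₙ)²) = √(3 − 1.5²) = √0.75 ≈ 0.8660 rad/s.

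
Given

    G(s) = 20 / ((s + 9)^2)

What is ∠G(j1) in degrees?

At s = j1: numerator = 20, denominator = 80 + j18.
∠G = ∠num − ∠den = 0° − (12.680°) = -12.68°.

∠G(j1) ≈ -12.68°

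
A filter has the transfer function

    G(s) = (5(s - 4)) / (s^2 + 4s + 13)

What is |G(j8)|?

|G(j8)| ≈ 0.7428

Substitute s = j8: numerator = -20 + j40, denominator = -51 + j32.
|G(j8)| = |-20 + j40| / |-51 + j32| = 44.721 / 60.208 ≈ 0.7428.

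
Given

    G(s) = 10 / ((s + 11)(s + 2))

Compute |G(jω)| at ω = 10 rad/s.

|G(j10)| ≈ 0.06596

Substitute s = j10: numerator = 10, denominator = -78 + j130.
|G(j10)| = |10| / |-78 + j130| = 10 / 151.60 ≈ 0.06596.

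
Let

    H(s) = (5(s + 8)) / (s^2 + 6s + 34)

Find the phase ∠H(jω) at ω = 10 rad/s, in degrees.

At s = j10: numerator = 40 + j50, denominator = -66 + j60.
∠H = ∠num − ∠den = 51.340° − (137.73°) = -86.39°.

∠H(j10) ≈ -86.39°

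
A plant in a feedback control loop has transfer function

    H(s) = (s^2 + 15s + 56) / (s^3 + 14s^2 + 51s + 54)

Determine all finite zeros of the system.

Set the numerator to zero: s^2 + 15s + 56 = 0.
Factoring: (s + 7)(s + 8) = 0.

s = -7, -8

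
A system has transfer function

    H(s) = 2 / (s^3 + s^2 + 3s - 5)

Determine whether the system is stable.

unstable

The denominator s^3 + s^2 + 3s - 5 factors as (s - 1)(s^2 + 2s + 5), giving poles at s = 1, -1 + 2j, -1 - 2j.
Since the pole(s) at s = 1 lie in the right half-plane, the system is unstable.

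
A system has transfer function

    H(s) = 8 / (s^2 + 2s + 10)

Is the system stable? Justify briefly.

The denominator s^2 + 2s + 10 factors as (s^2 + 2s + 10), giving poles at s = -1 + 3j, -1 - 3j.
Since all poles lie strictly in the left half-plane, the system is stable.

stable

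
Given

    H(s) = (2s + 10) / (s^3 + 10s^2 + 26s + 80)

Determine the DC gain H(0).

Set s = 0: H(0) = (10) / (80) = 1/8.

H(0) = 1/8 ≈ 0.1250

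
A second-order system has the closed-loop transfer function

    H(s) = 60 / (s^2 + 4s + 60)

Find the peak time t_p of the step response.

Comparing s^2 + 4s + 60 to s^2 + 2ζωₙs + ωₙ²: ωₙ = √60 ≈ 7.746 rad/s and ζ = 4/(2·√60) ≈ 0.2582.
ζωₙ = 4/2 = 2, so ω_d = ωₙ√(1−ζ²) = √(ωₙ² − (ζωₙ)²) = √(60 − 2²) = √56 ≈ 7.483 rad/s.
t_p = π/ω_d = π/7.483 ≈ 0.4198 s.

t_p ≈ 0.4198 s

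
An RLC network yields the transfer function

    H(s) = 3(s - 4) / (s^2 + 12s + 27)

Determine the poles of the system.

The poles are the roots of the denominator s^2 + 12s + 27 = 0.
Factoring: (s + 3)(s + 9) = 0, so s = -3 and s = -9.

s = -3, -9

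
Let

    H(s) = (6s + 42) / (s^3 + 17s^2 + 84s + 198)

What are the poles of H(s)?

The poles are the roots of the denominator s^3 + 17s^2 + 84s + 198 = 0.
Trying s = -11: the polynomial evaluates to 0, so (s + 11) is a factor.
Dividing out leaves s^2 + 6s + 18 = 0.
The quadratic formula then gives s = -3 ± 3j.

s = -3 + 3j, -3 - 3j, -11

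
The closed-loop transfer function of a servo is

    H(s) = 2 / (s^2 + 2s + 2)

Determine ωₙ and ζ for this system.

ωₙ ≈ 1.414 rad/s, ζ ≈ 0.7071

Compare the denominator to the standard form s^2 + 2ζωₙs + ωₙ².
ωₙ² = 2, so ωₙ = √2 ≈ 1.414 rad/s.
2ζωₙ = 2, so ζ = 2/(2·√2) ≈ 0.7071.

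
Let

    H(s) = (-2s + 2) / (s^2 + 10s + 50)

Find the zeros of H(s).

Set the numerator to zero: -2s + 2 = 0, i.e. -2·(s - 1) = 0.
So s = 1.

s = 1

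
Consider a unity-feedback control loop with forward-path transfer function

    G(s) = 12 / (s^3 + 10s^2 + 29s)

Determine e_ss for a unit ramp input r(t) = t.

G(s) has one pole at the origin.
This is a Type 1 system. Kv = lim_{s→0} s·G(s) = 12/29.
e_ss = 1/Kv = 1/(12/29) = 29/12 ≈ 2.417.

e_ss = 2.417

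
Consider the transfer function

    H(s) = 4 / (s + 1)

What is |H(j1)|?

Substitute s = j1: numerator = 4, denominator = 1 + j1.
|H(j1)| = |4| / |1 + j1| = 4 / 1.4142 ≈ 2.828.

|H(j1)| ≈ 2.828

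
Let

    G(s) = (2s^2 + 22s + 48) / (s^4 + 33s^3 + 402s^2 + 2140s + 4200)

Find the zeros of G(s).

s = -3, -8

Set the numerator to zero: 2s^2 + 22s + 48 = 0, i.e. 2·(s^2 + 11s + 24) = 0.
Factoring: (s + 3)(s + 8) = 0.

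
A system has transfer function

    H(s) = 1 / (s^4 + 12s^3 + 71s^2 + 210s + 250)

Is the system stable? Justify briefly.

stable

The denominator s^4 + 12s^3 + 71s^2 + 210s + 250 factors as (s^2 + 6s + 25)(s^2 + 6s + 10), giving poles at s = -3 ± 4j, -3 ± j.
Since all poles lie strictly in the left half-plane, the system is stable.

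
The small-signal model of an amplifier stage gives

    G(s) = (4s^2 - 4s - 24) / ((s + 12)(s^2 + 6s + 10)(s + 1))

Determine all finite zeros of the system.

s = -2, 3

Set the numerator to zero: 4s^2 - 4s - 24 = 0, i.e. 4·(s^2 - s - 6) = 0.
Factoring: (s + 2)(s - 3) = 0.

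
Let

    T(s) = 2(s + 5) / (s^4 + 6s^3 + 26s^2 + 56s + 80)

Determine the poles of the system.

s = -1 ± 3j, -2 ± 2j

The poles are the roots of the denominator s^4 + 6s^3 + 26s^2 + 56s + 80 = 0.
No real roots exist; factor into two real quadratics: (s^2 + 2s + 10)(s^2 + 4s + 8) = 0.
Each quadratic gives a conjugate pair via the quadratic formula.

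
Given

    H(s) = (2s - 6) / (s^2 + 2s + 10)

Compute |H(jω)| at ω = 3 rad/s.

Substitute s = j3: numerator = -6 + j6, denominator = 1 + j6.
|H(j3)| = |-6 + j6| / |1 + j6| = 8.4853 / 6.0828 ≈ 1.395.

|H(j3)| ≈ 1.395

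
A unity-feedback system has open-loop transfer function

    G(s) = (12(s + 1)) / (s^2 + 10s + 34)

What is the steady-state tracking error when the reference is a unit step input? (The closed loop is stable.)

e_ss = 0.7391

G(s) has no poles at the origin.
This is a Type 0 system. Kp = lim_{s→0} G(s) = 12/34 = 6/17.
e_ss = 1/(1 + Kp) = 1/(1 + 6/17) = 17/23 ≈ 0.7391.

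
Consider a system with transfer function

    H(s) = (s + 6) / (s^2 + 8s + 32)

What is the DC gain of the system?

Set s = 0: H(0) = (6) / (32) = 3/16.

H(0) = 3/16 ≈ 0.1875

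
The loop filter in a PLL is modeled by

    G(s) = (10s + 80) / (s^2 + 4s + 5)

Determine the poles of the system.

s = -2 ± j

The poles are the roots of the denominator s^2 + 4s + 5 = 0.
Using the quadratic formula: s = (-4 ± √(-4))/2 = -2 ± 1j.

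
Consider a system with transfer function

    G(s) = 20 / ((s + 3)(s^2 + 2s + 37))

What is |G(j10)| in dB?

|G(j10)|_dB ≈ -30.8 dB

Substitute s = j10: numerator = 20, denominator = -389 - j570.
|G(j10)| = |20| / |-389 - j570| = 20 / 690.09 ≈ 0.02898.
In decibels: 20·log₁₀(0.02898) ≈ -30.8 dB.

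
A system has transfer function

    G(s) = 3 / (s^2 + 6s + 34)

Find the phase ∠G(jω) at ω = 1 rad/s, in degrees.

At s = j1: numerator = 3, denominator = 33 + j6.
∠G = ∠num − ∠den = 0° − (10.305°) = -10.30°.

∠G(j1) ≈ -10.30°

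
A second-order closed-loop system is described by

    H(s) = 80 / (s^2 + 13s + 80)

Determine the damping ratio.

Compare the denominator to the standard form s^2 + 2ζωₙs + ωₙ².
ωₙ² = 80, so ωₙ = √80 ≈ 8.944 rad/s.
2ζωₙ = 13, so ζ = 13/(2·√80) ≈ 0.7267.

ζ ≈ 0.7267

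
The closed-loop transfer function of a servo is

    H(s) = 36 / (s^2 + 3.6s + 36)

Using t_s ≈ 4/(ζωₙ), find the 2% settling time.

Comparing s^2 + 3.6s + 36 to s^2 + 2ζωₙs + ωₙ²: ωₙ = 6 rad/s and ζ = 3.6/(2·6) = 0.3.
ζωₙ = 3.6/2 = 1.8, so t_s ≈ 4/(ζωₙ) = 4/1.8 ≈ 2.222 s.

t_s ≈ 2.222 s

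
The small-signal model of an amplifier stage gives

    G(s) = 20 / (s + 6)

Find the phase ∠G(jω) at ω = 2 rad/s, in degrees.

At s = j2: numerator = 20, denominator = 6 + j2.
∠G = ∠num − ∠den = 0° − (18.435°) = -18.43°.

∠G(j2) ≈ -18.43°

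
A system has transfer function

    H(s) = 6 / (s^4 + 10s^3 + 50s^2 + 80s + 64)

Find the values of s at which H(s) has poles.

The poles are the roots of the denominator s^4 + 10s^3 + 50s^2 + 80s + 64 = 0.
No real roots exist; factor into two real quadratics: (s^2 + 8s + 32)(s^2 + 2s + 2) = 0.
Each quadratic gives a conjugate pair via the quadratic formula.

s = -4 + 4j, -4 - 4j, -1 + j, -1 - j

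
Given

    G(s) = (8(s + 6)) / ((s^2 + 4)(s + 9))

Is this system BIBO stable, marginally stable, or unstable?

The poles can be read from the denominator factors: s = ±2j, -9.
Since the simple pole(s) at s = ±2j lie on the jω-axis with none in the right half-plane, the system is marginally stable.

marginally stable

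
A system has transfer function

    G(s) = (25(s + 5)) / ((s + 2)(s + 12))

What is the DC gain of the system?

At s = 0 each factor (s + a) contributes a and each (s^2 + bs + c) contributes c.
G(0) = 25·(5) / ((2) · (12)) = 125/24 = 125/24.

G(0) = 125/24 ≈ 5.208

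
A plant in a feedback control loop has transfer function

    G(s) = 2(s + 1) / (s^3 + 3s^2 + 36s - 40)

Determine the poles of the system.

s = -2 + 6j, -2 - 6j, 1

The poles are the roots of the denominator s^3 + 3s^2 + 36s - 40 = 0.
Trying s = 1: the polynomial evaluates to 0, so (s - 1) is a factor.
Dividing out leaves s^2 + 4s + 40 = 0.
The quadratic formula then gives s = -2 ± 6j.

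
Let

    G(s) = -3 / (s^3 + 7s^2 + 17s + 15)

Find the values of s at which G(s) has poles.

s = -2 ± j, -3

The poles are the roots of the denominator s^3 + 7s^2 + 17s + 15 = 0.
Trying s = -3: the polynomial evaluates to 0, so (s + 3) is a factor.
Dividing out leaves s^2 + 4s + 5 = 0.
The quadratic formula then gives s = -2 ± 1j.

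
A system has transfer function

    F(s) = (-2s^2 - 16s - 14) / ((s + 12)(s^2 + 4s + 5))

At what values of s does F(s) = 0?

Set the numerator to zero: -2s^2 - 16s - 14 = 0, i.e. -2·(s^2 + 8s + 7) = 0.
Factoring: (s + 7)(s + 1) = 0.

s = -7, -1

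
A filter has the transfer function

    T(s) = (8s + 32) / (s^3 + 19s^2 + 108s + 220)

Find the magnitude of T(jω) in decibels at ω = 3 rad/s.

Substitute s = j3: numerator = 32 + j24, denominator = 49 + j297.
|T(j3)| = |32 + j24| / |49 + j297| = 40 / 301.01 ≈ 0.1329.
In decibels: 20·log₁₀(0.1329) ≈ -17.5 dB.

|T(j3)|_dB ≈ -17.5 dB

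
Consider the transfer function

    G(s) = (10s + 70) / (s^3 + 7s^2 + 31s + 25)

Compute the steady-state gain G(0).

G(0) = 14/5 ≈ 2.800

Set s = 0: G(0) = (70) / (25) = 14/5.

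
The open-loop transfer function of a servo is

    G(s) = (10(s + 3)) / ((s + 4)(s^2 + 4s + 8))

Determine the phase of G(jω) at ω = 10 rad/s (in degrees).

At s = j10: numerator = 30 + j100, denominator = -768 - j760.
∠G = ∠num − ∠den = 73.301° − (-135.30°) = 208.6°, which wraps to -151.4°.

∠G(j10) ≈ -151.4°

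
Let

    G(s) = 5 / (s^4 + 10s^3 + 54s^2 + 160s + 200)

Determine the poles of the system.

s = -2 ± 4j, -3 ± j

The poles are the roots of the denominator s^4 + 10s^3 + 54s^2 + 160s + 200 = 0.
No real roots exist; factor into two real quadratics: (s^2 + 4s + 20)(s^2 + 6s + 10) = 0.
Each quadratic gives a conjugate pair via the quadratic formula.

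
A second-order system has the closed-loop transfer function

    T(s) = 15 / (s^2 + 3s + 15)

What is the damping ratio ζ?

ζ ≈ 0.3873

Compare the denominator to the standard form s^2 + 2ζωₙs + ωₙ².
ωₙ² = 15, so ωₙ = √15 ≈ 3.873 rad/s.
2ζωₙ = 3, so ζ = 3/(2·√15) ≈ 0.3873.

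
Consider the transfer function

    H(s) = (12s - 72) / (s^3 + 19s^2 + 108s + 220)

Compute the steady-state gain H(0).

Set s = 0: H(0) = (-72) / (220) = -18/55.

H(0) = -18/55 ≈ -0.3273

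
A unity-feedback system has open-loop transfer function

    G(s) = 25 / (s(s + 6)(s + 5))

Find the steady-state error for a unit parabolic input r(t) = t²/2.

G(s) has one pole at the origin.
This is a Type 1 system; Ka = lim_{s→0} s^2·G(s) = 0, so the steady-state error for a parabola input is infinite.

e_ss = ∞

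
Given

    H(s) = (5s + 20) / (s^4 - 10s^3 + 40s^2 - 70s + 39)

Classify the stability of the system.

The denominator s^4 - 10s^3 + 40s^2 - 70s + 39 factors as (s - 3)(s - 1)(s^2 - 6s + 13), giving poles at s = 3, 1, 3 + 2j, 3 - 2j.
Since the pole(s) at s = 3, 1, 3 + 2j, 3 - 2j lie in the right half-plane, the system is unstable.

unstable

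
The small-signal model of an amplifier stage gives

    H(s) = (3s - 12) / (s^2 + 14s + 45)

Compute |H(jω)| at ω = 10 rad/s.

Substitute s = j10: numerator = -12 + j30, denominator = -55 + j140.
|H(j10)| = |-12 + j30| / |-55 + j140| = 32.311 / 150.42 ≈ 0.2148.

|H(j10)| ≈ 0.2148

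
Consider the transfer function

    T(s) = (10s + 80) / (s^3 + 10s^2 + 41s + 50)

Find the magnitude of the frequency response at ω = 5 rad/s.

|T(j5)| ≈ 0.4380

Substitute s = j5: numerator = 80 + j50, denominator = -200 + j80.
|T(j5)| = |80 + j50| / |-200 + j80| = 94.340 / 215.41 ≈ 0.4380.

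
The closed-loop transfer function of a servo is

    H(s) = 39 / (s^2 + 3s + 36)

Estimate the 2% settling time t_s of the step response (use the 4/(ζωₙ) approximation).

Comparing s^2 + 3s + 36 to s^2 + 2ζωₙs + ωₙ²: ωₙ = 6 rad/s and ζ = 3/(2·6) = 0.25.
ζωₙ = 3/2 = 1.5, so t_s ≈ 4/(ζωₙ) = 4/1.5 ≈ 2.667 s.

t_s ≈ 2.667 s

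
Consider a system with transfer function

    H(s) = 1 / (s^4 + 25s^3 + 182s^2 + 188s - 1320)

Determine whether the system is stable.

The denominator s^4 + 25s^3 + 182s^2 + 188s - 1320 factors as (s - 2)(s + 11)(s + 10)(s + 6), giving poles at s = 2, -11, -10, -6.
Since the pole(s) at s = 2 lie in the right half-plane, the system is unstable.

unstable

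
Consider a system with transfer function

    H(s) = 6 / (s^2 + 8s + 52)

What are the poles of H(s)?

The poles are the roots of the denominator s^2 + 8s + 52 = 0.
Using the quadratic formula: s = (-8 ± √(-144))/2 = -4 ± 6j.

s = -4 ± 6j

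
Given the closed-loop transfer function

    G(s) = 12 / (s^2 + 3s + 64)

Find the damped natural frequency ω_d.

ω_d ≈ 7.858 rad/s

Comparing s^2 + 3s + 64 to s^2 + 2ζωₙs + ωₙ²: ωₙ = 8 rad/s and ζ = 3/(2·8) = 0.1875.
ζωₙ = 3/2 = 1.5, so ω_d = ωₙ√(1−ζ²) = √(ωₙ² − (ζωₙ)²) = √(64 − 1.5²) = √61.75 ≈ 7.858 rad/s.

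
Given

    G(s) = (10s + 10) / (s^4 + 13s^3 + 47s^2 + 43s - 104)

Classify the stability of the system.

unstable

The denominator s^4 + 13s^3 + 47s^2 + 43s - 104 factors as (s - 1)(s^2 + 6s + 13)(s + 8), giving poles at s = 1, -3 ± 2j, -8.
Since the pole(s) at s = 1 lie in the right half-plane, the system is unstable.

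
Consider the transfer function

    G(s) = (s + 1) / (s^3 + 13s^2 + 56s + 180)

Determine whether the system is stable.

The denominator s^3 + 13s^2 + 56s + 180 factors as (s^2 + 4s + 20)(s + 9), giving poles at s = -2 ± 4j, -9.
Since all poles lie strictly in the left half-plane, the system is stable.

stable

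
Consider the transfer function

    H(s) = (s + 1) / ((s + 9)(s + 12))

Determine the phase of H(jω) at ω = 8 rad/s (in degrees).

At s = j8: numerator = 1 + j8, denominator = 44 + j168.
∠H = ∠num − ∠den = 82.875° − (75.324°) = 7.551°.

∠H(j8) ≈ 7.551°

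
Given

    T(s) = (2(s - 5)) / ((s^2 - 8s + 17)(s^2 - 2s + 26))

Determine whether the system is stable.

unstable

The poles can be read from the denominator factors: s = 4 ± j, 1 ± 5j.
Since the pole(s) at s = 4 ± j, 1 ± 5j lie in the right half-plane, the system is unstable.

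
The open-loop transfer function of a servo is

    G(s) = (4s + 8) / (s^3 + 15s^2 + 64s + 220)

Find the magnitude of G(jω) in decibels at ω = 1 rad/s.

Substitute s = j1: numerator = 8 + j4, denominator = 205 + j63.
|G(j1)| = |8 + j4| / |205 + j63| = 8.9443 / 214.46 ≈ 0.04171.
In decibels: 20·log₁₀(0.04171) ≈ -27.6 dB.

|G(j1)|_dB ≈ -27.6 dB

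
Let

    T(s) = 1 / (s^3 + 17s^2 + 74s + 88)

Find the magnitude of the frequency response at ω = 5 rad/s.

Substitute s = j5: numerator = 1, denominator = -337 + j245.
|T(j5)| = |1| / |-337 + j245| = 1 / 416.65 ≈ 0.002400.

|T(j5)| ≈ 0.002400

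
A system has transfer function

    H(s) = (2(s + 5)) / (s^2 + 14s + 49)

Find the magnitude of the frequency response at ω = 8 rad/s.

|H(j8)| ≈ 0.1670

Substitute s = j8: numerator = 10 + j16, denominator = -15 + j112.
|H(j8)| = |10 + j16| / |-15 + j112| = 18.868 / 113 ≈ 0.1670.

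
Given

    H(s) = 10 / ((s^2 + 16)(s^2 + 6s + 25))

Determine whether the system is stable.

marginally stable

The poles can be read from the denominator factors: s = ±4j, -3 ± 4j.
Since the simple pole(s) at s = 4j, -4j lie on the jω-axis with none in the right half-plane, the system is marginally stable.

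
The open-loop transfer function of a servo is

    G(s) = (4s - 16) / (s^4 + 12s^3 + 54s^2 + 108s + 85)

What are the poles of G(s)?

The poles are the roots of the denominator s^4 + 12s^3 + 54s^2 + 108s + 85 = 0.
No real roots exist; factor into two real quadratics: (s^2 + 8s + 17)(s^2 + 4s + 5) = 0.
Each quadratic gives a conjugate pair via the quadratic formula.

s = -4 + j, -4 - j, -2 + j, -2 - j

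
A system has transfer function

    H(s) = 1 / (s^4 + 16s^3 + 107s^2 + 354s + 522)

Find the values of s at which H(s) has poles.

s = -5 ± 2j, -3 ± 3j

The poles are the roots of the denominator s^4 + 16s^3 + 107s^2 + 354s + 522 = 0.
No real roots exist; factor into two real quadratics: (s^2 + 10s + 29)(s^2 + 6s + 18) = 0.
Each quadratic gives a conjugate pair via the quadratic formula.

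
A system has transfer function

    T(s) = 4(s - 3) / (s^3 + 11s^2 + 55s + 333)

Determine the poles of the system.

s = -1 ± 6j, -9

The poles are the roots of the denominator s^3 + 11s^2 + 55s + 333 = 0.
Trying s = -9: the polynomial evaluates to 0, so (s + 9) is a factor.
Dividing out leaves s^2 + 2s + 37 = 0.
The quadratic formula then gives s = -1 ± 6j.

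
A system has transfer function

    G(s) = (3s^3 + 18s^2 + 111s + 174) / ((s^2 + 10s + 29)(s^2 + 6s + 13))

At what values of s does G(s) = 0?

s = -2, -2 ± 5j

Set the numerator to zero: 3s^3 + 18s^2 + 111s + 174 = 0, i.e. 3·(s^3 + 6s^2 + 37s + 58) = 0.
Factoring: (s + 2)(s^2 + 4s + 29) = 0.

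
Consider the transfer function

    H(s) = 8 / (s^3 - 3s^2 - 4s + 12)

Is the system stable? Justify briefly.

The denominator s^3 - 3s^2 - 4s + 12 factors as (s - 2)(s - 3)(s + 2), giving poles at s = 2, 3, -2.
Since the pole(s) at s = 2, 3 lie in the right half-plane, the system is unstable.

unstable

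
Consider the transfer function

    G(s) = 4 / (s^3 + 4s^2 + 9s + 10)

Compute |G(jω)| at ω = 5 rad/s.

Substitute s = j5: numerator = 4, denominator = -90 - j80.
|G(j5)| = |4| / |-90 - j80| = 4 / 120.42 ≈ 0.03322.

|G(j5)| ≈ 0.03322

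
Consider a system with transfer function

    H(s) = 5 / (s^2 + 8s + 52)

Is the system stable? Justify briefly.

stable

The denominator s^2 + 8s + 52 factors as (s^2 + 8s + 52), giving poles at s = -4 ± 6j.
Since all poles lie strictly in the left half-plane, the system is stable.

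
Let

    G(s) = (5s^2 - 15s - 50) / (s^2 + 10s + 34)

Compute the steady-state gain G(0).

G(0) = -25/17 ≈ -1.471

Set s = 0: G(0) = (-50) / (34) = -25/17.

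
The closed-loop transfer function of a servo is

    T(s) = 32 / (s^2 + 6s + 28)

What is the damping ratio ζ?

Compare the denominator to the standard form s^2 + 2ζωₙs + ωₙ².
ωₙ² = 28, so ωₙ = √28 ≈ 5.292 rad/s.
2ζωₙ = 6, so ζ = 6/(2·√28) ≈ 0.5669.

ζ ≈ 0.5669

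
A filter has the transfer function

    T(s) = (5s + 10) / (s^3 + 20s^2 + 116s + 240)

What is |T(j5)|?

|T(j5)| ≈ 0.05138

Substitute s = j5: numerator = 10 + j25, denominator = -260 + j455.
|T(j5)| = |10 + j25| / |-260 + j455| = 26.926 / 524.05 ≈ 0.05138.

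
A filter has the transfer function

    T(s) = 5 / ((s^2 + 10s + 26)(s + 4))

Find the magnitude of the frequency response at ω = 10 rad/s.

Substitute s = j10: numerator = 5, denominator = -1296 - j340.
|T(j10)| = |5| / |-1296 - j340| = 5 / 1339.9 ≈ 0.003732.

|T(j10)| ≈ 0.003732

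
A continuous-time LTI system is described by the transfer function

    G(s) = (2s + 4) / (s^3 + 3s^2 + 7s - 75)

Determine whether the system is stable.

The denominator s^3 + 3s^2 + 7s - 75 factors as (s^2 + 6s + 25)(s - 3), giving poles at s = -3 ± 4j, 3.
Since the pole(s) at s = 3 lie in the right half-plane, the system is unstable.

unstable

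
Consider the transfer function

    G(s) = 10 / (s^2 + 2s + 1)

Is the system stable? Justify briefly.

stable

The denominator s^2 + 2s + 1 factors as (s + 1)^2, giving poles at s = -1, -1.
Since all poles lie strictly in the left half-plane, the system is stable.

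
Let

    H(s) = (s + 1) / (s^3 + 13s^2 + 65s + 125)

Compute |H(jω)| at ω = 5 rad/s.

|H(j5)| ≈ 0.01803

Substitute s = j5: numerator = 1 + j5, denominator = -200 + j200.
|H(j5)| = |1 + j5| / |-200 + j200| = 5.0990 / 282.84 ≈ 0.01803.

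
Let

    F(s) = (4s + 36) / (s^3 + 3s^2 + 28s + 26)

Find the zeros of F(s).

Set the numerator to zero: 4s + 36 = 0, i.e. 4·(s + 9) = 0.
So s = -9.

s = -9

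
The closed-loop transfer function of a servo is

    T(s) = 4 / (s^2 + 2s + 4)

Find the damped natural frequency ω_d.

ω_d ≈ 1.732 rad/s

Comparing s^2 + 2s + 4 to s^2 + 2ζωₙs + ωₙ²: ωₙ = 2 rad/s and ζ = 2/(2·2) = 0.5.
ζωₙ = 2/2 = 1, so ω_d = ωₙ√(1−ζ²) = √(ωₙ² − (ζωₙ)²) = √(4 − 1²) = √3 ≈ 1.732 rad/s.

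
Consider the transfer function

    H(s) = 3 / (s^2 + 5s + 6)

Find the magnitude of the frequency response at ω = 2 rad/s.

|H(j2)| ≈ 0.2942

Substitute s = j2: numerator = 3, denominator = 2 + j10.
|H(j2)| = |3| / |2 + j10| = 3 / 10.198 ≈ 0.2942.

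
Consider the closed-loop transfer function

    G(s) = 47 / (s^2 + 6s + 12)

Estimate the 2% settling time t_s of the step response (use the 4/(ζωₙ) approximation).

Comparing s^2 + 6s + 12 to s^2 + 2ζωₙs + ωₙ²: ωₙ = √12 ≈ 3.464 rad/s and ζ = 6/(2·√12) ≈ 0.8660.
ζωₙ = 6/2 = 3, so t_s ≈ 4/(ζωₙ) = 4/3 ≈ 1.333 s.

t_s ≈ 1.333 s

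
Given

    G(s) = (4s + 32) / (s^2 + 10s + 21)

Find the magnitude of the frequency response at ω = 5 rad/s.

|G(j5)| ≈ 0.7523

Substitute s = j5: numerator = 32 + j20, denominator = -4 + j50.
|G(j5)| = |32 + j20| / |-4 + j50| = 37.736 / 50.160 ≈ 0.7523.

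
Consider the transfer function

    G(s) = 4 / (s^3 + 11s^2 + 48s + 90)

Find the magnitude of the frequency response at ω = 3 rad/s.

|G(j3)| ≈ 0.03409

Substitute s = j3: numerator = 4, denominator = -9 + j117.
|G(j3)| = |4| / |-9 + j117| = 4 / 117.35 ≈ 0.03409.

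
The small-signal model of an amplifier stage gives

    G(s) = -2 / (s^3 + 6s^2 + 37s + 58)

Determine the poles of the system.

The poles are the roots of the denominator s^3 + 6s^2 + 37s + 58 = 0.
Trying s = -2: the polynomial evaluates to 0, so (s + 2) is a factor.
Dividing out leaves s^2 + 4s + 29 = 0.
The quadratic formula then gives s = -2 ± 5j.

s = -2 ± 5j, -2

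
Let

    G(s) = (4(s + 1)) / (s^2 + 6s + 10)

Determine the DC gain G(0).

G(0) = 2/5 ≈ 0.4000

At s = 0 each factor (s + a) contributes a and each (s^2 + bs + c) contributes c.
G(0) = 4·(1) / ((10)) = 4/10 = 2/5.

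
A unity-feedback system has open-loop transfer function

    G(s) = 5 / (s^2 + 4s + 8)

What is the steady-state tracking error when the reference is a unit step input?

e_ss = 0.6154

G(s) has no poles at the origin.
This is a Type 0 system. Kp = lim_{s→0} G(s) = 5/8.
e_ss = 1/(1 + Kp) = 1/(1 + 5/8) = 8/13 ≈ 0.6154.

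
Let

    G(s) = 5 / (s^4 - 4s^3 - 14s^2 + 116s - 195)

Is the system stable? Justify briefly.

unstable

The denominator s^4 - 4s^3 - 14s^2 + 116s - 195 factors as (s - 3)(s^2 - 6s + 13)(s + 5), giving poles at s = 3, 3 + 2j, 3 - 2j, -5.
Since the pole(s) at s = 3, 3 + 2j, 3 - 2j lie in the right half-plane, the system is unstable.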